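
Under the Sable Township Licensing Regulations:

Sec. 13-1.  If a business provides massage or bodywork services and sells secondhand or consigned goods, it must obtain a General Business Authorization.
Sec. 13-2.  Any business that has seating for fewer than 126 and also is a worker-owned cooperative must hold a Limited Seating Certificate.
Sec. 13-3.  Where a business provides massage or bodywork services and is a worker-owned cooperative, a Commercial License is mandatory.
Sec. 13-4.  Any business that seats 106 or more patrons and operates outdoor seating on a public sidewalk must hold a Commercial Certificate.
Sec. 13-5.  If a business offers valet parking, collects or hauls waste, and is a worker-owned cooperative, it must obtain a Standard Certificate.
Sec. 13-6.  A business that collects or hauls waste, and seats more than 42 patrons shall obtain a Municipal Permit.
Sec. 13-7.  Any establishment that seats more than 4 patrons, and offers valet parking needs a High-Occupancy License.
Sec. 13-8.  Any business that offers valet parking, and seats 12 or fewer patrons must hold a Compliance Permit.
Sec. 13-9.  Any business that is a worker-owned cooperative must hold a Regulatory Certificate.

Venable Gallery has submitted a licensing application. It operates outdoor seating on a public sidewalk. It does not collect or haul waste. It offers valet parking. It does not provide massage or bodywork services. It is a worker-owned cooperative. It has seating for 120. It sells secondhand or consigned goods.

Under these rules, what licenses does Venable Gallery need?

Commercial Certificate, High-Occupancy License, Limited Seating Certificate, Regulatory Certificate

Sec. 13-1. does not provide massage or bodywork services; sells secondhand or consigned goods → General Business Authorization not required.
Sec. 13-2. seating 120 < 126; is a worker-owned cooperative → Limited Seating Certificate required.
Sec. 13-3. does not provide massage or bodywork services; is a worker-owned cooperative → Commercial License not required.
Sec. 13-4. seating 120 ≥ 106; operates outdoor seating on a public sidewalk → Commercial Certificate required.
Sec. 13-5. offers valet parking; does not collect or haul waste; is a worker-owned cooperative → Standard Certificate not required.
Sec. 13-6. does not collect or haul waste; seating 120 > 42 → Municipal Permit not required.
Sec. 13-7. seating 120 > 4; offers valet parking → High-Occupancy License required.
Sec. 13-8. offers valet parking; seating 120 > 12 → Compliance Permit not required.
Sec. 13-9. is a worker-owned cooperative → Regulatory Certificate required.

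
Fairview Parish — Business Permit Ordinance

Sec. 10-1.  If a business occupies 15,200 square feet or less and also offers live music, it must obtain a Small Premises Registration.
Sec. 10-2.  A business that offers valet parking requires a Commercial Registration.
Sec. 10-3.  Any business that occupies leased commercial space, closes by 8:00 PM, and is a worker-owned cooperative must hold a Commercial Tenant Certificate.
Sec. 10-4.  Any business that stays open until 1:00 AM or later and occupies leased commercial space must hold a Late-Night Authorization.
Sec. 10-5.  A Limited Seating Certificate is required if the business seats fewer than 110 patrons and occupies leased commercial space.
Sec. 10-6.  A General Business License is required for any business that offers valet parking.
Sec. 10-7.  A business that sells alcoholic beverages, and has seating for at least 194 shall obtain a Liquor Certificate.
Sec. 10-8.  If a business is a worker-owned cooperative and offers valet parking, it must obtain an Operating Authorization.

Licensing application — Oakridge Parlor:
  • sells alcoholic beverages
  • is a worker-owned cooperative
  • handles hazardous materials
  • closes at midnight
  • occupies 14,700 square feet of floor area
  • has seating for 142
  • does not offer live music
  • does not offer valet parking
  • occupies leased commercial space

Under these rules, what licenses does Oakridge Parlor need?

None

Sec. 10-1. floor area 14,700 square feet ≤ 15,200 square feet; does not offer live music → Small Premises Registration not required.
Sec. 10-2. does not offer valet parking → Commercial Registration not required.
Sec. 10-3. occupies leased commercial space; closes midnight, after 8:00 PM; is a worker-owned cooperative → Commercial Tenant Certificate not required.
Sec. 10-4. closes midnight, at/before 1:00 AM; occupies leased commercial space → Late-Night Authorization not required.
Sec. 10-5. seating 142 ≥ 110; occupies leased commercial space → Limited Seating Certificate not required.
Sec. 10-6. does not offer valet parking → General Business License not required.
Sec. 10-7. sells alcoholic beverages; seating 142 < 194 → Liquor Certificate not required.
Sec. 10-8. is a worker-owned cooperative; does not offer valet parking → Operating Authorization not required.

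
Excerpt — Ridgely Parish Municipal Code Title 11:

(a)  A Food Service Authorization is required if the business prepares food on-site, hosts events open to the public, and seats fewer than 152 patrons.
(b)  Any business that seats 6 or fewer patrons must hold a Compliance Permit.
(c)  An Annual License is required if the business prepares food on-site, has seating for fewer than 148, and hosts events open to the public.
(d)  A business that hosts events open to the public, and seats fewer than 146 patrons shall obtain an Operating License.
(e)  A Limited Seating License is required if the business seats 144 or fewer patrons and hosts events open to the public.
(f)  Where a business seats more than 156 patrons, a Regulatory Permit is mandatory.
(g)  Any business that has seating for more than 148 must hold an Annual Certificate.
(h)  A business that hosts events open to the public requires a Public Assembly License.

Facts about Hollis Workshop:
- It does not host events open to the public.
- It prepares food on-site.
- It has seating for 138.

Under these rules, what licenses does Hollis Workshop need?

None

(a) prepares food on-site; does not host events open to the public; seating 138 < 152 → Food Service Authorization not required.
(b) seating 138 > 6 → Compliance Permit not required.
(c) prepares food on-site; seating 138 < 148; does not host events open to the public → Annual License not required.
(d) does not host events open to the public; seating 138 < 146 → Operating License not required.
(e) seating 138 ≤ 144; does not host events open to the public → Limited Seating License not required.
(f) seating 138 ≤ 156 → Regulatory Permit not required.
(g) seating 138 ≤ 148 → Annual Certificate not required.
(h) does not host events open to the public → Public Assembly License not required.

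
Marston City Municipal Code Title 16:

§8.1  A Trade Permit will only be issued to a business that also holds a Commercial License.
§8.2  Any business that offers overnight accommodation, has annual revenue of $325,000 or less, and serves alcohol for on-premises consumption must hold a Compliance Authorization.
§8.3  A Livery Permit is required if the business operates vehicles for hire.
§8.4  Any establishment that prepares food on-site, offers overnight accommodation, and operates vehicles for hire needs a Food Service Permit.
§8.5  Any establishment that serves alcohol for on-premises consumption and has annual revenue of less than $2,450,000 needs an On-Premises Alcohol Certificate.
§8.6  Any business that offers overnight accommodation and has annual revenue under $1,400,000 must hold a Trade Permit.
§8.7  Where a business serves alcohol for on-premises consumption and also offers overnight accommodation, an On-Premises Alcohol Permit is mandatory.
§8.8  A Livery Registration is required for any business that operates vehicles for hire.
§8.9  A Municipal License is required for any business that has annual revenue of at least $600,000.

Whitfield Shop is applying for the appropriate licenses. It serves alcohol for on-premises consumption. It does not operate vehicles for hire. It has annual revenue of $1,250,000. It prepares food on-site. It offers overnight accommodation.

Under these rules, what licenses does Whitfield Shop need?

§8.1 Trade Permit is required → Commercial License also required.
§8.2 offers overnight accommodation; revenue $1,250,000 > $325,000; serves alcohol for on-premises consumption → Compliance Authorization not required.
§8.3 does not operate vehicles for hire → Livery Permit not required.
§8.4 prepares food on-site; offers overnight accommodation; does not operate vehicles for hire → Food Service Permit not required.
§8.5 serves alcohol for on-premises consumption; revenue $1,250,000 < $2,450,000 → On-Premises Alcohol Certificate required.
§8.6 offers overnight accommodation; revenue $1,250,000 < $1,400,000 → Trade Permit required.
§8.7 serves alcohol for on-premises consumption; offers overnight accommodation → On-Premises Alcohol Permit required.
§8.8 does not operate vehicles for hire → Livery Registration not required.
§8.9 revenue $1,250,000 ≥ $600,000 → Municipal License required.

Commercial License, Municipal License, On-Premises Alcohol Certificate, On-Premises Alcohol Permit, Trade Permit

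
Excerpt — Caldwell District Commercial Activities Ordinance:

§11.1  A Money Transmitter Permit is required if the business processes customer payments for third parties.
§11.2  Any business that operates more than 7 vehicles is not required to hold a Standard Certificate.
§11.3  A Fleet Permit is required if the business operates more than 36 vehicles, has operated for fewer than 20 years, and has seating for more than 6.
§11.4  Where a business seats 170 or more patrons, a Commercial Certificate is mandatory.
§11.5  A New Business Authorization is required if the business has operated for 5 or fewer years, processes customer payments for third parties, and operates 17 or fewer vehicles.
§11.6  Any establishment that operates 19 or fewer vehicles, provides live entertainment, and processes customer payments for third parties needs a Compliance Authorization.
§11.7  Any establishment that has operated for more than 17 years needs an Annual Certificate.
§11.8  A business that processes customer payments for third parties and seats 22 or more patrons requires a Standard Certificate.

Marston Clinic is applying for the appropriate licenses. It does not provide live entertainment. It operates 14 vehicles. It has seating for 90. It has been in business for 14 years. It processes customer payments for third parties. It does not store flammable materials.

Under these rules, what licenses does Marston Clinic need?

Money Transmitter Permit

§11.1 processes customer payments for third parties → Money Transmitter Permit required.
§11.2 vehicles 14 > 7 → exempt from Standard Certificate.
§11.3 vehicles 14 ≤ 36; years in business 14 < 20; seating 90 > 6 → Fleet Permit not required.
§11.4 seating 90 < 170 → Commercial Certificate not required.
§11.5 years in business 14 > 5; processes customer payments for third parties; vehicles 14 ≤ 17 → New Business Authorization not required.
§11.6 vehicles 14 ≤ 19; does not provide live entertainment; processes customer payments for third parties → Compliance Authorization not required.
§11.7 years in business 14 ≤ 17 → Annual Certificate not required.
§11.8 processes customer payments for third parties; seating 90 ≥ 22 → Standard Certificate required.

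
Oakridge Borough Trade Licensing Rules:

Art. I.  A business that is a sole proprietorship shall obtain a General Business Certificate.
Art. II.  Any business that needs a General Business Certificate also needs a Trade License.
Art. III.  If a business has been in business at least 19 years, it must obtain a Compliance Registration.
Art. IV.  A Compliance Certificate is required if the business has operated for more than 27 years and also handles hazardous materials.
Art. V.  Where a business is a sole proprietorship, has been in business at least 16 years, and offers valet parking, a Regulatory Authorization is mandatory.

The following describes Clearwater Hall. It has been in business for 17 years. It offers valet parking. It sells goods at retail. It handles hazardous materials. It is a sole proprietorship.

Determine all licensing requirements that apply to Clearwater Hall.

General Business Certificate, Regulatory Authorization, Trade License

Art. I. is a sole proprietorship → General Business Certificate required.
Art. II. General Business Certificate is required → Trade License also required.
Art. III. years in business 17 < 19 → Compliance Registration not required.
Art. IV. years in business 17 ≤ 27; handles hazardous materials → Compliance Certificate not required.
Art. V. is a sole proprietorship; years in business 17 ≥ 16; offers valet parking → Regulatory Authorization required.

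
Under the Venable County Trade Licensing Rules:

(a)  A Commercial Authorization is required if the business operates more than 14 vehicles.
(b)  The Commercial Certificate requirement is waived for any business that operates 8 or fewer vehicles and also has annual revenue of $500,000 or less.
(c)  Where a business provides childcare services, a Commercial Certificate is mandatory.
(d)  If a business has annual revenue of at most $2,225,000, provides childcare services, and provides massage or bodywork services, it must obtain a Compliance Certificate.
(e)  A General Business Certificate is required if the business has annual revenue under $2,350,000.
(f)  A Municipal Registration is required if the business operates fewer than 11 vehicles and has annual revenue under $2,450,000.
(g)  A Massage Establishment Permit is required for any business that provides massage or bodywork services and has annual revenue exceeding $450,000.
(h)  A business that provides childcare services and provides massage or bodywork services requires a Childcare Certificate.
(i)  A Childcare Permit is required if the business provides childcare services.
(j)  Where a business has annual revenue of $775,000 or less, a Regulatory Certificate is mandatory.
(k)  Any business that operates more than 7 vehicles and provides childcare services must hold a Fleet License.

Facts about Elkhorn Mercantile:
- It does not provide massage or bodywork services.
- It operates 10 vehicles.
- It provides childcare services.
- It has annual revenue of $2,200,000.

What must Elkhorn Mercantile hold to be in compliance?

Childcare Permit, Commercial Certificate, Fleet License, General Business Certificate, Municipal Registration

(a) vehicles 10 ≤ 14 → Commercial Authorization not required.
(b) vehicles 10 > 8; revenue $2,200,000 > $500,000 → Commercial Certificate exemption does not apply.
(c) provides childcare services → Commercial Certificate required.
(d) revenue $2,200,000 ≤ $2,225,000; provides childcare services; does not provide massage or bodywork services → Compliance Certificate not required.
(e) revenue $2,200,000 < $2,350,000 → General Business Certificate required.
(f) vehicles 10 < 11; revenue $2,200,000 < $2,450,000 → Municipal Registration required.
(g) does not provide massage or bodywork services; revenue $2,200,000 > $450,000 → Massage Establishment Permit not required.
(h) provides childcare services; does not provide massage or bodywork services → Childcare Certificate not required.
(i) provides childcare services → Childcare Permit required.
(j) revenue $2,200,000 > $775,000 → Regulatory Certificate not required.
(k) vehicles 10 > 7; provides childcare services → Fleet License required.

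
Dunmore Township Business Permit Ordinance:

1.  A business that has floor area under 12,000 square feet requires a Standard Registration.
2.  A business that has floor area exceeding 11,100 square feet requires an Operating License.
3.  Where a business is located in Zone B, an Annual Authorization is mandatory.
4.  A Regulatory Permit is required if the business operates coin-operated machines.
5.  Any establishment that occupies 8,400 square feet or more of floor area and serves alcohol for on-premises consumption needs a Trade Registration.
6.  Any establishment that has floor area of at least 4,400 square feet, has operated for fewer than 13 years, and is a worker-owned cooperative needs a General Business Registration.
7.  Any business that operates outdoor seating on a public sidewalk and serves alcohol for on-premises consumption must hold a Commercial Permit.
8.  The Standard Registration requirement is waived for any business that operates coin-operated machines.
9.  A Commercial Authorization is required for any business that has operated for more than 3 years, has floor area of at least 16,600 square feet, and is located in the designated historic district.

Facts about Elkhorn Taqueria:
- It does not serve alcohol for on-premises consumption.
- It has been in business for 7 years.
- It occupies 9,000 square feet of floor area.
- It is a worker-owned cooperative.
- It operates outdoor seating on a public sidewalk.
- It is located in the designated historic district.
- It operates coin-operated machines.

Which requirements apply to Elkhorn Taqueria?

General Business Registration, Regulatory Permit

1. floor area 9,000 square feet < 12,000 square feet → Standard Registration required.
2. floor area 9,000 square feet ≤ 11,100 square feet → Operating License not required.
3. is located in the designated historic district (not: is located in Zone B) → Annual Authorization not required.
4. operates coin-operated machines → Regulatory Permit required.
5. floor area 9,000 square feet ≥ 8,400 square feet; does not serve alcohol for on-premises consumption → Trade Registration not required.
6. floor area 9,000 square feet ≥ 4,400 square feet; years in business 7 < 13; is a worker-owned cooperative → General Business Registration required.
7. operates outdoor seating on a public sidewalk; does not serve alcohol for on-premises consumption → Commercial Permit not required.
8. operates coin-operated machines → exempt from Standard Registration.
9. years in business 7 > 3; floor area 9,000 square feet < 16,600 square feet; is located in the designated historic district → Commercial Authorization not required.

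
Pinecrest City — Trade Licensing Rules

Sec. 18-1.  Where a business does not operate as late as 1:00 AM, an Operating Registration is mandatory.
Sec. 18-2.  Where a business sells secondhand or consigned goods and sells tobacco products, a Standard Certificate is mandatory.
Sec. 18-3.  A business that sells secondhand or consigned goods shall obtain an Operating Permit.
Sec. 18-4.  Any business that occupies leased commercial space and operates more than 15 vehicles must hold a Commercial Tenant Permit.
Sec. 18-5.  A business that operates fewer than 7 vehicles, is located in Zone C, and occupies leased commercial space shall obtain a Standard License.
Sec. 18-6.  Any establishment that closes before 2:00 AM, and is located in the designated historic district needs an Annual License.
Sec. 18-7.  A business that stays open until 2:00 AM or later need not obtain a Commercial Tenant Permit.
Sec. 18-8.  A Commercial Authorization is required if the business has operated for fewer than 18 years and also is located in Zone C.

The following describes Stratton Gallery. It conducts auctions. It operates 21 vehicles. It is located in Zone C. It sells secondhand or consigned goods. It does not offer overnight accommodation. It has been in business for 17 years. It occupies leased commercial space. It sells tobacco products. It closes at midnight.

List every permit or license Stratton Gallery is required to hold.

Sec. 18-1. closes midnight, at/before 1:00 AM → Operating Registration required.
Sec. 18-2. sells secondhand or consigned goods; sells tobacco products → Standard Certificate required.
Sec. 18-3. sells secondhand or consigned goods → Operating Permit required.
Sec. 18-4. occupies leased commercial space; vehicles 21 > 15 → Commercial Tenant Permit required.
Sec. 18-5. vehicles 21 ≥ 7; is located in Zone C; occupies leased commercial space → Standard License not required.
Sec. 18-6. closes midnight, at/before 2:00 AM; is located in Zone C (not: is located in the designated historic district) → Annual License not required.
Sec. 18-7. closes midnight, at/before 2:00 AM → Commercial Tenant Permit exemption does not apply.
Sec. 18-8. years in business 17 < 18; is located in Zone C → Commercial Authorization required.

Commercial Authorization, Commercial Tenant Permit, Operating Permit, Operating Registration, Standard Certificate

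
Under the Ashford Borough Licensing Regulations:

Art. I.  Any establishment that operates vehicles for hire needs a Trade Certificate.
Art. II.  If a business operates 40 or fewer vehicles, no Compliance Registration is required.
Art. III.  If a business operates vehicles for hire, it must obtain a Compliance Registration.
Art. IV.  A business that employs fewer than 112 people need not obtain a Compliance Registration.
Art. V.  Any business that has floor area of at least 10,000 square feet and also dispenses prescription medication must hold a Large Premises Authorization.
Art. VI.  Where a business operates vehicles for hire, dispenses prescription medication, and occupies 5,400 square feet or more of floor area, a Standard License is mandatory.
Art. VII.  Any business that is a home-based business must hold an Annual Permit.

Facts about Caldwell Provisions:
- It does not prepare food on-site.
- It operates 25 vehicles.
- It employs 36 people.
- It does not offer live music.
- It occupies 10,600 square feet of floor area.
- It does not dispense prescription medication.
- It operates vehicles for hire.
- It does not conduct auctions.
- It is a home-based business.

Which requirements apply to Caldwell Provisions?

Art. I. operates vehicles for hire → Trade Certificate required.
Art. II. vehicles 25 ≤ 40 → exempt from Compliance Registration.
Art. III. operates vehicles for hire → Compliance Registration required.
Art. IV. employees 36 < 112 → exempt from Compliance Registration.
Art. V. floor area 10,600 square feet ≥ 10,000 square feet; does not dispense prescription medication → Large Premises Authorization not required.
Art. VI. operates vehicles for hire; does not dispense prescription medication; floor area 10,600 square feet ≥ 5,400 square feet → Standard License not required.
Art. VII. is a home-based business → Annual Permit required.

Annual Permit, Trade Certificate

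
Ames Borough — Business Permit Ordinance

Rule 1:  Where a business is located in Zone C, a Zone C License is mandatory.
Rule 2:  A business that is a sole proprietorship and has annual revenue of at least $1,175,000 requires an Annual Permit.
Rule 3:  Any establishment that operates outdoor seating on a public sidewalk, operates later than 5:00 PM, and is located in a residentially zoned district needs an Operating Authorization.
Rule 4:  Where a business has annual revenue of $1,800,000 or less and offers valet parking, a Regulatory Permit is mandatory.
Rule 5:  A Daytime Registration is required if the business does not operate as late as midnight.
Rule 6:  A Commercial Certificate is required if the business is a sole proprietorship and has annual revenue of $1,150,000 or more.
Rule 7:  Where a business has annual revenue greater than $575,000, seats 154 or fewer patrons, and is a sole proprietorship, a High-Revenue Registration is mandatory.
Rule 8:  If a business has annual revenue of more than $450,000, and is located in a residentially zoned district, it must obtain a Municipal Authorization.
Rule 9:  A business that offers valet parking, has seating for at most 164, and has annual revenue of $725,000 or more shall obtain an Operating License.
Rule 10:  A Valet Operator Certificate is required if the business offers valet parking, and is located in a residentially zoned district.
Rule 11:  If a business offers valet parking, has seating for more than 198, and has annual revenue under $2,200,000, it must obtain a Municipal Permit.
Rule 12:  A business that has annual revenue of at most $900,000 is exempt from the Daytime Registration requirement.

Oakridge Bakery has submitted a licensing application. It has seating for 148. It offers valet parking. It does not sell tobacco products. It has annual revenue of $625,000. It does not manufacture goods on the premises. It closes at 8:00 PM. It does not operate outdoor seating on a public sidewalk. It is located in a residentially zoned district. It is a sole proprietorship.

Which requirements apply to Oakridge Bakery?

High-Revenue Registration, Municipal Authorization, Regulatory Permit, Valet Operator Certificate

Rule 1: is located in a residentially zoned district (not: is located in Zone C) → Zone C License not required.
Rule 2: is a sole proprietorship; revenue $625,000 < $1,175,000 → Annual Permit not required.
Rule 3: does not operate outdoor seating on a public sidewalk; closes 8:00 PM, after 5:00 PM; is located in a residentially zoned district → Operating Authorization not required.
Rule 4: revenue $625,000 ≤ $1,800,000; offers valet parking → Regulatory Permit required.
Rule 5: closes 8:00 PM, at/before midnight → Daytime Registration required.
Rule 6: is a sole proprietorship; revenue $625,000 < $1,150,000 → Commercial Certificate not required.
Rule 7: revenue $625,000 > $575,000; seating 148 ≤ 154; is a sole proprietorship → High-Revenue Registration required.
Rule 8: revenue $625,000 > $450,000; is located in a residentially zoned district → Municipal Authorization required.
Rule 9: offers valet parking; seating 148 ≤ 164; revenue $625,000 < $725,000 → Operating License not required.
Rule 10: offers valet parking; is located in a residentially zoned district → Valet Operator Certificate required.
Rule 11: offers valet parking; seating 148 ≤ 198; revenue $625,000 < $2,200,000 → Municipal Permit not required.
Rule 12: revenue $625,000 ≤ $900,000 → exempt from Daytime Registration.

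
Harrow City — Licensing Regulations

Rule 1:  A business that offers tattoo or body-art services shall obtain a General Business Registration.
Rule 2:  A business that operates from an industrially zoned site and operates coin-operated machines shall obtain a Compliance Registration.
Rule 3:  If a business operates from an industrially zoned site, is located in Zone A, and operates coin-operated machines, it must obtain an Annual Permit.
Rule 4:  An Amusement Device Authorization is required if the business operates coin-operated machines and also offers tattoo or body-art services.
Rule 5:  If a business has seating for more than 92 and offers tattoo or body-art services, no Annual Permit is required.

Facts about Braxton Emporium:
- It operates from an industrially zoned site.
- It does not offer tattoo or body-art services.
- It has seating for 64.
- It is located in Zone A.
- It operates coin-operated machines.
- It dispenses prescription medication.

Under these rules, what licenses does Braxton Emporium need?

Rule 1: does not offer tattoo or body-art services → General Business Registration not required.
Rule 2: operates from an industrially zoned site; operates coin-operated machines → Compliance Registration required.
Rule 3: operates from an industrially zoned site; is located in Zone A; operates coin-operated machines → Annual Permit required.
Rule 4: operates coin-operated machines; does not offer tattoo or body-art services → Amusement Device Authorization not required.
Rule 5: seating 64 ≤ 92; does not offer tattoo or body-art services → Annual Permit exemption does not apply.

Annual Permit, Compliance Registration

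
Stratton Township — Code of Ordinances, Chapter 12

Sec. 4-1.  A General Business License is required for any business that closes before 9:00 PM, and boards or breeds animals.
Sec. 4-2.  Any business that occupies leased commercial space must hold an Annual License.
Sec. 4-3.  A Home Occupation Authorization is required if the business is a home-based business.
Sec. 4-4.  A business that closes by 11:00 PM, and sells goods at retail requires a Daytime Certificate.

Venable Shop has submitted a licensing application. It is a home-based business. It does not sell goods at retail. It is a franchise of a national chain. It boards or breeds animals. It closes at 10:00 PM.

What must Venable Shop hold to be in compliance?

Sec. 4-1. closes 10:00 PM, after 9:00 PM; boards or breeds animals → General Business License not required.
Sec. 4-2. is a home-based business (not: occupies leased commercial space) → Annual License not required.
Sec. 4-3. is a home-based business → Home Occupation Authorization required.
Sec. 4-4. closes 10:00 PM, at/before 11:00 PM; does not sell goods at retail → Daytime Certificate not required.

Home Occupation Authorization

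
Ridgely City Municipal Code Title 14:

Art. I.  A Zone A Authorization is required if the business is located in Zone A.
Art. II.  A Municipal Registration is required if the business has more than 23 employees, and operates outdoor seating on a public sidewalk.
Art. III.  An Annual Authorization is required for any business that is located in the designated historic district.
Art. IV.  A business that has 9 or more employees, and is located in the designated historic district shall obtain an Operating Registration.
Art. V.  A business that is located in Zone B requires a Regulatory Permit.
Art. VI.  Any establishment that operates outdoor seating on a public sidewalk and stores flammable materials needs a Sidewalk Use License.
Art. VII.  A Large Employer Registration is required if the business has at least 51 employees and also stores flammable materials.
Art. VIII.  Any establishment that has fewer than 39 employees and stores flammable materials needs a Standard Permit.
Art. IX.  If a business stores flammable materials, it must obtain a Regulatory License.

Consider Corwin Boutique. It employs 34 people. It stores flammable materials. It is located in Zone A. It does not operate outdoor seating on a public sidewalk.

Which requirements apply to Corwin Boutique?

Regulatory License, Standard Permit, Zone A Authorization

Art. I. is located in Zone A → Zone A Authorization required.
Art. II. employees 34 > 23; does not operate outdoor seating on a public sidewalk → Municipal Registration not required.
Art. III. is located in Zone A (not: is located in the designated historic district) → Annual Authorization not required.
Art. IV. employees 34 ≥ 9; is located in Zone A (not: is located in the designated historic district) → Operating Registration not required.
Art. V. is located in Zone A (not: is located in Zone B) → Regulatory Permit not required.
Art. VI. does not operate outdoor seating on a public sidewalk; stores flammable materials → Sidewalk Use License not required.
Art. VII. employees 34 < 51; stores flammable materials → Large Employer Registration not required.
Art. VIII. employees 34 < 39; stores flammable materials → Standard Permit required.
Art. IX. stores flammable materials → Regulatory License required.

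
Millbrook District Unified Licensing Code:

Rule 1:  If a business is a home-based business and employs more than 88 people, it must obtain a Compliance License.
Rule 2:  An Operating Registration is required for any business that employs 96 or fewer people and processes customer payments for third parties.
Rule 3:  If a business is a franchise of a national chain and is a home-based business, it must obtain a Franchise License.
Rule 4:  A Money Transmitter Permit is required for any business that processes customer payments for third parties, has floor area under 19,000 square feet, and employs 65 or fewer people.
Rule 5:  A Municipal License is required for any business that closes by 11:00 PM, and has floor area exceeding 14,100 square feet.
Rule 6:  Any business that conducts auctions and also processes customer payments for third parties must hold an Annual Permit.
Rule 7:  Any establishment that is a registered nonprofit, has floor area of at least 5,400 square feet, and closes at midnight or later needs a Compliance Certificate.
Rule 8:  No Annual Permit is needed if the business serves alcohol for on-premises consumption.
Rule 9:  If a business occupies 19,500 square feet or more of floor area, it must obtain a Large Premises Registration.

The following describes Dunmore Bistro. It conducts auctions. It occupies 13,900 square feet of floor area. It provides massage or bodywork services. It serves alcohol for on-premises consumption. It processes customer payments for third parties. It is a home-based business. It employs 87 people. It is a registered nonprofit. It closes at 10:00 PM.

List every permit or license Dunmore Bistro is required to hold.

Operating Registration

Rule 1: is a home-based business; employees 87 ≤ 88 → Compliance License not required.
Rule 2: employees 87 ≤ 96; processes customer payments for third parties → Operating Registration required.
Rule 3: is a registered nonprofit (not: is a franchise of a national chain); is a home-based business → Franchise License not required.
Rule 4: processes customer payments for third parties; floor area 13,900 square feet < 19,000 square feet; employees 87 > 65 → Money Transmitter Permit not required.
Rule 5: closes 10:00 PM, at/before 11:00 PM; floor area 13,900 square feet ≤ 14,100 square feet → Municipal License not required.
Rule 6: conducts auctions; processes customer payments for third parties → Annual Permit required.
Rule 7: is a registered nonprofit; floor area 13,900 square feet ≥ 5,400 square feet; closes 10:00 PM, at/before midnight → Compliance Certificate not required.
Rule 8: serves alcohol for on-premises consumption → exempt from Annual Permit.
Rule 9: floor area 13,900 square feet < 19,500 square feet → Large Premises Registration not required.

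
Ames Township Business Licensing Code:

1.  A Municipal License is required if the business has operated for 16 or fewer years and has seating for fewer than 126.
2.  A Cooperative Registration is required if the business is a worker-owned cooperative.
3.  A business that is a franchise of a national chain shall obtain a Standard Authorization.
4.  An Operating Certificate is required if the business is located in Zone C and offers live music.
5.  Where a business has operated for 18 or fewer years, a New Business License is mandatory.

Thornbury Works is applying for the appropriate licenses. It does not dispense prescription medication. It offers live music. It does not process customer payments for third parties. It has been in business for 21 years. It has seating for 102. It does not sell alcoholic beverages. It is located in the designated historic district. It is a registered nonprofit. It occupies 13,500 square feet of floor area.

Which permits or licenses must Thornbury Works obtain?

None

1. years in business 21 > 16; seating 102 < 126 → Municipal License not required.
2. is a registered nonprofit (not: is a worker-owned cooperative) → Cooperative Registration not required.
3. is a registered nonprofit (not: is a franchise of a national chain) → Standard Authorization not required.
4. is located in the designated historic district (not: is located in Zone C); offers live music → Operating Certificate not required.
5. years in business 21 > 18 → New Business License not required.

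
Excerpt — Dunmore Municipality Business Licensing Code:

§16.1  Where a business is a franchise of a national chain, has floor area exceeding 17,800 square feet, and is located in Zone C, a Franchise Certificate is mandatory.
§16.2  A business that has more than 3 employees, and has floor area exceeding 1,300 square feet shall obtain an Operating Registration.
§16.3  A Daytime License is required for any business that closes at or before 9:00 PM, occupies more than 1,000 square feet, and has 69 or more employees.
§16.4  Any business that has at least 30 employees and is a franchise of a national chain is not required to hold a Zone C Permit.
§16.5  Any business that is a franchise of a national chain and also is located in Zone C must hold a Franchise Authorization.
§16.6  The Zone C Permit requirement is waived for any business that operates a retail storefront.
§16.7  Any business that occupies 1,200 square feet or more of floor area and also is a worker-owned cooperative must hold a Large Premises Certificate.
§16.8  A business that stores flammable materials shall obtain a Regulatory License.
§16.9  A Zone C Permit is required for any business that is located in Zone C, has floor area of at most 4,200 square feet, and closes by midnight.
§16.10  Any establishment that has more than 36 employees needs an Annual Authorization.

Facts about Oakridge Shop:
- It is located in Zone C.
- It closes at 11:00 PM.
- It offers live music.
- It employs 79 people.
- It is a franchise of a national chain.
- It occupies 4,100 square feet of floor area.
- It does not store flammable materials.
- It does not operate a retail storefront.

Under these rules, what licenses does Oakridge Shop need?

§16.1 is a franchise of a national chain; floor area 4,100 square feet ≤ 17,800 square feet; is located in Zone C → Franchise Certificate not required.
§16.2 employees 79 > 3; floor area 4,100 square feet > 1,300 square feet → Operating Registration required.
§16.3 closes 11:00 PM, after 9:00 PM; floor area 4,100 square feet > 1,000 square feet; employees 79 ≥ 69 → Daytime License not required.
§16.4 employees 79 ≥ 30; is a franchise of a national chain → exempt from Zone C Permit.
§16.5 is a franchise of a national chain; is located in Zone C → Franchise Authorization required.
§16.6 does not operate a retail storefront → Zone C Permit exemption does not apply.
§16.7 floor area 4,100 square feet ≥ 1,200 square feet; is a franchise of a national chain (not: is a worker-owned cooperative) → Large Premises Certificate not required.
§16.8 does not store flammable materials → Regulatory License not required.
§16.9 is located in Zone C; floor area 4,100 square feet ≤ 4,200 square feet; closes 11:00 PM, at/before midnight → Zone C Permit required.
§16.10 employees 79 > 36 → Annual Authorization required.

Annual Authorization, Franchise Authorization, Operating Registration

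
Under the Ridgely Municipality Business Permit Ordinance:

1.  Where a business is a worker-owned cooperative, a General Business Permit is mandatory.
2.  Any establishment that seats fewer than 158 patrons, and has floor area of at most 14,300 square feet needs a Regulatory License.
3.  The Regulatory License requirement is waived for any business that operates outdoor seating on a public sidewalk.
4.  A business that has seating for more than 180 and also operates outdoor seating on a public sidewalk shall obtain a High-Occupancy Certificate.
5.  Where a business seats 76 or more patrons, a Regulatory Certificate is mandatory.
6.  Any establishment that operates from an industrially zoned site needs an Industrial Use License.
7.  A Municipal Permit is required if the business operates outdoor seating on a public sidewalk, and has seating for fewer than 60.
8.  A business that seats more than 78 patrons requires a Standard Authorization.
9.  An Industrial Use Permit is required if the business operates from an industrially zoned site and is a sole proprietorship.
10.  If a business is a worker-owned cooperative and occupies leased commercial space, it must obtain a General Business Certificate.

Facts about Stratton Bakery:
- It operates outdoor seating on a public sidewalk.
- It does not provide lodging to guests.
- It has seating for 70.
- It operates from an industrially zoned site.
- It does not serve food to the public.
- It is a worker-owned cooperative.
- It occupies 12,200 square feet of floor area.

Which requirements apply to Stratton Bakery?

1. is a worker-owned cooperative → General Business Permit required.
2. seating 70 < 158; floor area 12,200 square feet ≤ 14,300 square feet → Regulatory License required.
3. operates outdoor seating on a public sidewalk → exempt from Regulatory License.
4. seating 70 ≤ 180; operates outdoor seating on a public sidewalk → High-Occupancy Certificate not required.
5. seating 70 < 76 → Regulatory Certificate not required.
6. operates from an industrially zoned site → Industrial Use License required.
7. operates outdoor seating on a public sidewalk; seating 70 ≥ 60 → Municipal Permit not required.
8. seating 70 ≤ 78 → Standard Authorization not required.
9. operates from an industrially zoned site; is a worker-owned cooperative (not: is a sole proprietorship) → Industrial Use Permit not required.
10. is a worker-owned cooperative; operates from an industrially zoned site (not: occupies leased commercial space) → General Business Certificate not required.

General Business Permit, Industrial Use License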